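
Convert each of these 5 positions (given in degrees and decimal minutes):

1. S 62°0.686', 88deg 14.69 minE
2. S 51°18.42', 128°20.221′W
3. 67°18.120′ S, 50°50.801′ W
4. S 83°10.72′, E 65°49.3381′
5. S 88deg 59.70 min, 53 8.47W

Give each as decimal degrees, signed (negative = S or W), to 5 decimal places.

1. -62.01143, 88.24483
2. -51.30700, -128.33702
3. -67.30200, -50.84668
4. -83.17867, 65.82230
5. -88.99500, -53.14117

Point 1:
  φ: 0.686′ = 0.011433°; total 62.011433
  S ⇒ negate
  λ: 88 + 14.69/60 = 88.244833
  E ⇒ keep positive
Point 2:
  φ: 51 + 18.42/60 = 51.307000
  S → negative
  Longitude: 20.221′ = 0.337017°; total 128.337017
  W ⇒ negate
Point 3:
  Latitude: 18.12′ = 0.302000°; total 67.302000
  S ⇒ negate
  λ: 50.801′ = 0.846683°; total 50.846683
  hemisphere W, so the sign is −
Point 4:
  φ: 83 + 10.72/60 = 83.178667
  hemisphere S, so the sign is −
  Lon: 49.3381′ = 0.822302°; total 65.822302
  E ⇒ keep positive
Point 5:
  Latitude: 88 + 59.7/60 = 88.995000
  hemisphere S, so the sign is −
  λ: 8.47′ = 0.141167°; total 53.141167
  hemisphere W, so the sign is −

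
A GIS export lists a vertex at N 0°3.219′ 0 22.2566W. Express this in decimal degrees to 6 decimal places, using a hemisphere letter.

0.053650° N, 0.370943° W

φ: 0 + 3.219/60 = 0.0536500
λ: 22.2566′ = 0.370943°; total 0.3709433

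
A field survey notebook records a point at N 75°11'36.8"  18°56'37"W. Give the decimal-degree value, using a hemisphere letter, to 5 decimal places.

Lat: 11′ + 36.8″ = 11.61333′; 75 + 11.61333/60 = 75.193556
Longitude: 18 + 56/60 + 37/3600 = 18.943611

75.19356° N, 18.94361° W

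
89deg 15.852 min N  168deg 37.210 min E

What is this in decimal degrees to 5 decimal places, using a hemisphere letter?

Lat: 89 + 15.852/60 = 89.264200
λ: 37.21′ = 0.620167°; total 168.620167

89.26420° N, 168.62017° E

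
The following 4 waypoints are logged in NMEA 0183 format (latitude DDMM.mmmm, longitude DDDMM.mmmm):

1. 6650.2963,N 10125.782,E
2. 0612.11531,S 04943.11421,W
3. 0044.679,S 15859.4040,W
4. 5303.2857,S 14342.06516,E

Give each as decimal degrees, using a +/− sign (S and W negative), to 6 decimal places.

Point 1:
  Lat: degrees = first 2 digits = 66, minutes = 50.2963; 66 + 50.2963/60 = 66.8382717
  N → positive
  λ: degrees = first 3 digits = 101, minutes = 25.782; 101 + 25.782/60 = 101.4297000
  E ⇒ keep positive
Point 2:
  φ: split at 2 digits → 06° and 12.11531′; 6 + 12.11531/60 = 6.2019218
  hemisphere S, so the sign is −
  Lon: split at 3 digits → 049° and 43.11421′; 49 + 43.11421/60 = 49.7185702
  hemisphere W, so the sign is −
Point 3:
  Latitude: split at 2 digits → 00° and 44.679′; 0 + 44.679/60 = 0.7446500
  hemisphere S, so the sign is −
  Lon: degrees = first 3 digits = 158, minutes = 59.404; 158 + 59.404/60 = 158.9900667
  hemisphere W, so the sign is −
Point 4:
  Latitude: split at 2 digits → 53° and 3.2857′; 53 + 3.2857/60 = 53.0547617
  S ⇒ negate
  λ: degrees = first 3 digits = 143, minutes = 42.06516; 143 + 42.06516/60 = 143.7010860
  E ⇒ keep positive

1. 66.838272, 101.429700
2. -6.201922, -49.718570
3. -0.744650, -158.990067
4. -53.054762, 143.701086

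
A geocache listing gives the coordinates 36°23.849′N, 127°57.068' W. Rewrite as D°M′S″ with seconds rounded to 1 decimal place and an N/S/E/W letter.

Lat: 23.84900′ → 23′ and 0.84900 × 60 = 50.940″
λ: 57.06800′ → 57′ and 0.06800 × 60 = 4.080″

36°23′50.9″ N, 127°57′4.1″ W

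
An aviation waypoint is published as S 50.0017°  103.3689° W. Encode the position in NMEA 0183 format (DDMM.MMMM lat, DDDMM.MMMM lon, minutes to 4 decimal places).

Latitude: 50° + 0.001700 × 60 = 50° 0.102000′
λ: minutes = (103.368900 − 103) × 60 = 22.134000

5000.1020,S / 10322.1340,W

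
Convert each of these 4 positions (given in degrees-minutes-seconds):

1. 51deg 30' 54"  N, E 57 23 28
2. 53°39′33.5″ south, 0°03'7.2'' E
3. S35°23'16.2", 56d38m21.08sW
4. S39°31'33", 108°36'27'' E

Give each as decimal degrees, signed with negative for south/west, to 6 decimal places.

Point 1:
  Lat: 51 + 30/60 + 54/3600 = 51.5150000
  N → positive
  λ: 57 + 23/60 + 28/3600 = 57.3911111
  E → positive
Point 2:
  Latitude: 39′ + 33.5″ = 39.55833′; 53 + 39.55833/60 = 53.6593056
  S ⇒ negate
  Longitude: 3′ + 7.2″ = 3.12000′; 0 + 3.12000/60 = 0.0520000
  E → positive
Point 3:
  φ: 23′ + 16.2″ = 23.27000′; 35 + 23.27000/60 = 35.3878333
  S → negative
  λ: 56 + 38/60 + 21.08/3600 = 56.6391889
  W ⇒ negate
Point 4:
  φ: 39° + 31/60 + 33/3600 = 39 + 0.516667 + 0.009167 = 39.5258333
  S ⇒ negate
  Longitude: 108° + 36/60 + 27/3600 = 108 + 0.600000 + 0.007500 = 108.6075000
  E ⇒ keep positive

1. 51.515000, 57.391111
2. -53.659306, 0.052000
3. -35.387833, -56.639189
4. -39.525833, 108.607500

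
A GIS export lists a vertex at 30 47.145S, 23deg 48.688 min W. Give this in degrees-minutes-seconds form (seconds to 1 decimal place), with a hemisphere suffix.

30°47′8.7″ S, 23°48′41.3″ W

Latitude: fractional minutes 0.14500 × 60 = 8.700″
λ: 48.68800′ → 48′ and 0.68800 × 60 = 41.280″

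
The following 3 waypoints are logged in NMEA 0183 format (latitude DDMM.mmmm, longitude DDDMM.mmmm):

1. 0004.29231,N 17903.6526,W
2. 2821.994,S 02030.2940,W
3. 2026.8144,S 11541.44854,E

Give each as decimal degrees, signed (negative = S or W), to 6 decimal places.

Point 1:
  Latitude: split at 2 digits → 00° and 4.29231′; 0 + 4.29231/60 = 0.0715385
  N ⇒ keep positive
  λ: degrees = first 3 digits = 179, minutes = 3.6526; 179 + 3.6526/60 = 179.0608767
  W → negative
Point 2:
  Lat: split at 2 digits → 28° and 21.994′; 28 + 21.994/60 = 28.3665667
  hemisphere S, so the sign is −
  Longitude: degrees = first 3 digits = 20, minutes = 30.294; 20 + 30.294/60 = 20.5049000
  W → negative
Point 3:
  Latitude: split at 2 digits → 20° and 26.8144′; 20 + 26.8144/60 = 20.4469067
  hemisphere S, so the sign is −
  Lon: degrees = first 3 digits = 115, minutes = 41.44854; 115 + 41.44854/60 = 115.6908090
  E → positive

1. 0.071539, -179.060877
2. -28.366567, -20.504900
3. -20.446907, 115.690809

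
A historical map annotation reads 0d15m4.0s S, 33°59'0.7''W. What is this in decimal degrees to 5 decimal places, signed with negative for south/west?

-0.25111, -33.98353

φ: 0 + 15/60 + 4/3600 = 0.251111
S → negative
λ: 59′ + 0.7″ = 59.01167′; 33 + 59.01167/60 = 33.983528
W ⇒ negate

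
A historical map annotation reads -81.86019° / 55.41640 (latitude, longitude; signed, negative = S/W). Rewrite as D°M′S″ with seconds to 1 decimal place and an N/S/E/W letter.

Latitude is negative → S; |value| = 81.860190
Latitude: 0.860190° → 51.61140′; 0.61140 × 60 = 36.684″
Longitude: whole degrees 55; 24.98400′ → 24′ and 59.040″

81°51′36.7″ S, 55°24′59.0″ E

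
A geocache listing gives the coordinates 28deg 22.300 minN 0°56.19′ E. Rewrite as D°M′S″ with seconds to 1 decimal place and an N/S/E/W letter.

φ: 22.30000′ → 22′ and 0.30000 × 60 = 18.000″
Lon: 56.19000′ → 56′ and 0.19000 × 60 = 11.400″

28°22′18.0″ N, 0°56′11.4″ E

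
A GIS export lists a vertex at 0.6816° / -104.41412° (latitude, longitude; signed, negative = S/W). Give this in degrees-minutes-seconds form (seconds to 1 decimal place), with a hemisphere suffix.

0°40′53.8″ N, 104°24′50.8″ W

φ: 0.681600 × 60 = 40.89600′ → 40′, remainder × 60 = 53.760″
Longitude is negative → W; |value| = 104.414120
λ: 0.414120 × 60 = 24.84720′ → 24′, remainder × 60 = 50.832″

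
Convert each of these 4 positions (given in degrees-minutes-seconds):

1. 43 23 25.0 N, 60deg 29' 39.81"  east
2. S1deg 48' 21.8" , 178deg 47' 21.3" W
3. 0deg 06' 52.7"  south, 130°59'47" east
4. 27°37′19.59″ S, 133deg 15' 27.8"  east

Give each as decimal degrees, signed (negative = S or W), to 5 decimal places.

1. 43.39028, 60.49439
2. -1.80606, -178.78925
3. -0.11464, 130.99639
4. -27.62211, 133.25772

Point 1:
  Latitude: 43 + 23/60 + 25/3600 = 43.390278
  N ⇒ keep positive
  λ: 29′ + 39.81″ = 29.66350′; 60 + 29.66350/60 = 60.494392
  E → positive
Point 2:
  φ: 1 + 48/60 + 21.8/3600 = 1.806056
  S ⇒ negate
  Lon: 47′ + 21.3″ = 47.35500′; 178 + 47.35500/60 = 178.789250
  W → negative
Point 3:
  φ: 0 + 6/60 + 52.7/3600 = 0.114639
  hemisphere S, so the sign is −
  Lon: 59′ + 47″ = 59.78333′; 130 + 59.78333/60 = 130.996389
  E ⇒ keep positive
Point 4:
  φ: 27 + 37/60 + 19.59/3600 = 27.622108
  hemisphere S, so the sign is −
  λ: 133 + 15/60 + 27.8/3600 = 133.257722
  E → positive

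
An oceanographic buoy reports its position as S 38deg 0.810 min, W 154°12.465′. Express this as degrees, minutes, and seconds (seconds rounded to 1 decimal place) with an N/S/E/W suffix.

38°00′48.6″ S, 154°12′27.9″ W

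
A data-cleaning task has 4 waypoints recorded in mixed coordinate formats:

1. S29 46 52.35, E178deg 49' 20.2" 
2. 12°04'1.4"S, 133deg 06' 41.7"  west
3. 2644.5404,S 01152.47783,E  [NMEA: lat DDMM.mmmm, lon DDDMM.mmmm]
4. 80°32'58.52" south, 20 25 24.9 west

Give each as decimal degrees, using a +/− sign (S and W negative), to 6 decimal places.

1. -29.781208, 178.822278
2. -12.067056, -133.111583
3. -26.742340, 11.874631
4. -80.549589, -20.423583

Point 1:
  Lat: 29° + 46/60 + 52.35/3600 = 29 + 0.766667 + 0.014542 = 29.7812083
  S → negative
  Longitude: 178° + 49/60 + 20.2/3600 = 178 + 0.816667 + 0.005611 = 178.8222778
  E ⇒ keep positive
Point 2:
  φ: 4′ + 1.4″ = 4.02333′; 12 + 4.02333/60 = 12.0670556
  S → negative
  Lon: 133° + 6/60 + 41.7/3600 = 133 + 0.100000 + 0.011583 = 133.1115833
  W → negative
Point 3:
  φ: degrees = first 2 digits = 26, minutes = 44.5404; 26 + 44.5404/60 = 26.7423400
  hemisphere S, so the sign is −
  Lon: split at 3 digits → 011° and 52.47783′; 11 + 52.47783/60 = 11.8746305
  E ⇒ keep positive
Point 4:
  Latitude: 32′ + 58.52″ = 32.97533′; 80 + 32.97533/60 = 80.5495889
  S → negative
  Lon: 25′ + 24.9″ = 25.41500′; 20 + 25.41500/60 = 20.4235833
  W ⇒ negate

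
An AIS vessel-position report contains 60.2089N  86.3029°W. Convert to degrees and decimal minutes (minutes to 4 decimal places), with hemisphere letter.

Latitude: 60° + 0.208900 × 60 = 60° 12.534000′
λ: minutes = (86.302900 − 86) × 60 = 18.174000

60° 12.5340′ N, 86° 18.1740′ W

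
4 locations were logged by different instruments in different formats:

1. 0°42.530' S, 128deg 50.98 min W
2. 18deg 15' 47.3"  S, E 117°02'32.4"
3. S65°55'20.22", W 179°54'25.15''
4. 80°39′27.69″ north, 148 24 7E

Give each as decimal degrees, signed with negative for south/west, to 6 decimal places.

1. -0.708833, -128.849667
2. -18.263139, 117.042333
3. -65.922283, -179.906986
4. 80.657692, 148.401944

Point 1:
  Latitude: 42.53′ = 0.708833°; total 0.7088333
  S → negative
  Lon: 50.98′ = 0.849667°; total 128.8496667
  W → negative
Point 2:
  Lat: 18 + 15/60 + 47.3/3600 = 18.2631389
  S ⇒ negate
  Longitude: 2′ + 32.4″ = 2.54000′; 117 + 2.54000/60 = 117.0423333
  E → positive
Point 3:
  φ: 65° + 55/60 + 20.22/3600 = 65 + 0.916667 + 0.005617 = 65.9222833
  hemisphere S, so the sign is −
  λ: 179° + 54/60 + 25.15/3600 = 179 + 0.900000 + 0.006986 = 179.9069861
  hemisphere W, so the sign is −
Point 4:
  Lat: 80° + 39/60 + 27.69/3600 = 80 + 0.650000 + 0.007692 = 80.6576917
  N → positive
  λ: 148 + 24/60 + 7/3600 = 148.4019444
  E ⇒ keep positive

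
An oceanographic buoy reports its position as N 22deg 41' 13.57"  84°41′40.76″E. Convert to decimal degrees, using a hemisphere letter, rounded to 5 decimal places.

Latitude: 22 + 41/60 + 13.57/3600 = 22.687103
Longitude: 41′ + 40.76″ = 41.67933′; 84 + 41.67933/60 = 84.694656

22.68710° N, 84.69466° E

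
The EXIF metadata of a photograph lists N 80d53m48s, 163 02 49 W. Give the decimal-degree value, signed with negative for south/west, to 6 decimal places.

80.896667, -163.046944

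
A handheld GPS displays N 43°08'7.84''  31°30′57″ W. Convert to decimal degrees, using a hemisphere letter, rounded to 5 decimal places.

Latitude: 8′ + 7.84″ = 8.13067′; 43 + 8.13067/60 = 43.135511
Lon: 31° + 30/60 + 57/3600 = 31 + 0.500000 + 0.015833 = 31.515833

43.13551° N, 31.51583° W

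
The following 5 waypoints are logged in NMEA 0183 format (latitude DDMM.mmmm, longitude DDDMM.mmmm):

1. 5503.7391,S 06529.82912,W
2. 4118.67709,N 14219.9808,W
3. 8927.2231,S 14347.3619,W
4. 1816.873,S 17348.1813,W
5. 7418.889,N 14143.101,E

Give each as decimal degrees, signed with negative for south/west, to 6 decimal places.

Point 1:
  Lat: split at 2 digits → 55° and 3.7391′; 55 + 3.7391/60 = 55.0623183
  S → negative
  Longitude: split at 3 digits → 065° and 29.82912′; 65 + 29.82912/60 = 65.4971520
  W ⇒ negate
Point 2:
  φ: degrees = first 2 digits = 41, minutes = 18.67709; 41 + 18.67709/60 = 41.3112848
  N ⇒ keep positive
  λ: split at 3 digits → 142° and 19.9808′; 142 + 19.9808/60 = 142.3330133
  W ⇒ negate
Point 3:
  Latitude: degrees = first 2 digits = 89, minutes = 27.2231; 89 + 27.2231/60 = 89.4537183
  S → negative
  Longitude: degrees = first 3 digits = 143, minutes = 47.3619; 143 + 47.3619/60 = 143.7893650
  W ⇒ negate
Point 4:
  Lat: degrees = first 2 digits = 18, minutes = 16.873; 18 + 16.873/60 = 18.2812167
  S ⇒ negate
  Longitude: split at 3 digits → 173° and 48.1813′; 173 + 48.1813/60 = 173.8030217
  W → negative
Point 5:
  Lat: split at 2 digits → 74° and 18.889′; 74 + 18.889/60 = 74.3148167
  N ⇒ keep positive
  Lon: degrees = first 3 digits = 141, minutes = 43.101; 141 + 43.101/60 = 141.7183500
  E → positive

1. -55.062318, -65.497152
2. 41.311285, -142.333013
3. -89.453718, -143.789365
4. -18.281217, -173.803022
5. 74.314817, 141.718350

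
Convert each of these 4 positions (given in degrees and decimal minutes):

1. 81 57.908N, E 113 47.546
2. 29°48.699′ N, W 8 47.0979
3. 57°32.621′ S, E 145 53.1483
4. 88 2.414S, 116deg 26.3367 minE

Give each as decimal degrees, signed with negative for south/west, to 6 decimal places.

Point 1:
  Lat: 81 + 57.908/60 = 81.9651333
  N → positive
  Longitude: 47.546′ = 0.792433°; total 113.7924333
  E → positive
Point 2:
  φ: 29 + 48.699/60 = 29.8116500
  N → positive
  Longitude: 8 + 47.0979/60 = 8.7849650
  W ⇒ negate
Point 3:
  Lat: 57 + 32.621/60 = 57.5436833
  S → negative
  λ: 53.1483′ = 0.885805°; total 145.8858050
  E ⇒ keep positive
Point 4:
  φ: 2.414′ = 0.040233°; total 88.0402333
  S ⇒ negate
  Lon: 116 + 26.3367/60 = 116.4389450
  E ⇒ keep positive

1. 81.965133, 113.792433
2. 29.811650, -8.784965
3. -57.543683, 145.885805
4. -88.040233, 116.438945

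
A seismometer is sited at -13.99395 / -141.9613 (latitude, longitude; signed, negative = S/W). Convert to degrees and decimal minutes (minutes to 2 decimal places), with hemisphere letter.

13° 59.64′ S, 141° 57.68′ W

Latitude is negative → S; |value| = 13.993950
φ: minutes = (13.993950 − 13) × 60 = 59.6370
Longitude is negative → W; |value| = 141.961300
λ: fractional part 0.961300 → 57.6780 minutes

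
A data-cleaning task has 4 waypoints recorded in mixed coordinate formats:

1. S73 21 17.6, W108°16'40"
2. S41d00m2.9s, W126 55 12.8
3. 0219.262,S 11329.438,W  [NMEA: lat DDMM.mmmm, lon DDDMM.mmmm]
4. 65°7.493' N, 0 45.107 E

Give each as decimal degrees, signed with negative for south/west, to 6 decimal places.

1. -73.354889, -108.277778
2. -41.000806, -126.920222
3. -2.321033, -113.490633
4. 65.124883, 0.751783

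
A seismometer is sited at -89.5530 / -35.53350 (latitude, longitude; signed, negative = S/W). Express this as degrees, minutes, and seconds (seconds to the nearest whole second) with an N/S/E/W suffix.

89°33′11″ S, 35°32′1″ W

Latitude is negative → S; |value| = 89.553000
φ: 0.553000 × 60 = 33.18000′ → 33′, remainder × 60 = 10.80″
Longitude is negative → W; |value| = 35.533500
Lon: 0.533500 × 60 = 32.01000′ → 32′, remainder × 60 = 0.60″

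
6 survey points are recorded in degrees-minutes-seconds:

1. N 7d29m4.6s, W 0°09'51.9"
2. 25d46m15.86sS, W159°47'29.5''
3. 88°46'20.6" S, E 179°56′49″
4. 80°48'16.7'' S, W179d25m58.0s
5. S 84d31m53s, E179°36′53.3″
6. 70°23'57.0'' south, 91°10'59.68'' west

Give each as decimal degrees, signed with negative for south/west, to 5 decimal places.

Point 1:
  Lat: 29′ + 4.6″ = 29.07667′; 7 + 29.07667/60 = 7.484611
  N ⇒ keep positive
  Longitude: 0° + 9/60 + 51.9/3600 = 0 + 0.150000 + 0.014417 = 0.164417
  W ⇒ negate
Point 2:
  Latitude: 25 + 46/60 + 15.86/3600 = 25.771072
  S → negative
  λ: 159° + 47/60 + 29.5/3600 = 159 + 0.783333 + 0.008194 = 159.791528
  W → negative
Point 3:
  φ: 88 + 46/60 + 20.6/3600 = 88.772389
  S → negative
  λ: 179 + 56/60 + 49/3600 = 179.946944
  E ⇒ keep positive
Point 4:
  Lat: 80° + 48/60 + 16.7/3600 = 80 + 0.800000 + 0.004639 = 80.804639
  S ⇒ negate
  λ: 179 + 25/60 + 58/3600 = 179.432778
  W → negative
Point 5:
  φ: 84 + 31/60 + 53/3600 = 84.531389
  hemisphere S, so the sign is −
  Longitude: 36′ + 53.3″ = 36.88833′; 179 + 36.88833/60 = 179.614806
  E ⇒ keep positive
Point 6:
  φ: 23′ + 57″ = 23.95000′; 70 + 23.95000/60 = 70.399167
  S → negative
  λ: 91 + 10/60 + 59.68/3600 = 91.183244
  W ⇒ negate

1. 7.48461, -0.16442
2. -25.77107, -159.79153
3. -88.77239, 179.94694
4. -80.80464, -179.43278
5. -84.53139, 179.61481
6. -70.39917, -91.18324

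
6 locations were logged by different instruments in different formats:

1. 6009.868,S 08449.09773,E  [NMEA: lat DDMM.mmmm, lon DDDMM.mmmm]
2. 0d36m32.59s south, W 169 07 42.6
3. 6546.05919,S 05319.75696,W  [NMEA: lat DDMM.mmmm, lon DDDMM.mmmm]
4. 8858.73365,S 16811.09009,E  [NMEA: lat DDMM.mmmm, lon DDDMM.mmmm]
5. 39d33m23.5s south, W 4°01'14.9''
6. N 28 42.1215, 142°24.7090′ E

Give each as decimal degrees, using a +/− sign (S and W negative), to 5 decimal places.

1. -60.16447, 84.81830
2. -0.60905, -169.12850
3. -65.76765, -53.32928
4. -88.97889, 168.18483
5. -39.55653, -4.02081
6. 28.70203, 142.41182

Point 1:
  Latitude: degrees = first 2 digits = 60, minutes = 9.868; 60 + 9.868/60 = 60.164467
  hemisphere S, so the sign is −
  Lon: degrees = first 3 digits = 84, minutes = 49.09773; 84 + 49.09773/60 = 84.818296
  E → positive
Point 2:
  Lat: 0 + 36/60 + 32.59/3600 = 0.609053
  S → negative
  λ: 7′ + 42.6″ = 7.71000′; 169 + 7.71000/60 = 169.128500
  W ⇒ negate
Point 3:
  Lat: degrees = first 2 digits = 65, minutes = 46.05919; 65 + 46.05919/60 = 65.767653
  S → negative
  Longitude: degrees = first 3 digits = 53, minutes = 19.75696; 53 + 19.75696/60 = 53.329283
  W → negative
Point 4:
  φ: degrees = first 2 digits = 88, minutes = 58.73365; 88 + 58.73365/60 = 88.978894
  S → negative
  Longitude: split at 3 digits → 168° and 11.09009′; 168 + 11.09009/60 = 168.184835
  E ⇒ keep positive
Point 5:
  φ: 33′ + 23.5″ = 33.39167′; 39 + 33.39167/60 = 39.556528
  S ⇒ negate
  Lon: 4 + 1/60 + 14.9/3600 = 4.020806
  W → negative
Point 6:
  Lat: 42.1215′ = 0.702025°; total 28.702025
  N → positive
  λ: 24.709′ = 0.411817°; total 142.411817
  E ⇒ keep positive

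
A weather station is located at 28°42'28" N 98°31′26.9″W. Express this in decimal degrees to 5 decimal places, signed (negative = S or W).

Latitude: 28 + 42/60 + 28/3600 = 28.707778
N ⇒ keep positive
Lon: 31′ + 26.9″ = 31.44833′; 98 + 31.44833/60 = 98.524139
hemisphere W, so the sign is −

28.70778, -98.52414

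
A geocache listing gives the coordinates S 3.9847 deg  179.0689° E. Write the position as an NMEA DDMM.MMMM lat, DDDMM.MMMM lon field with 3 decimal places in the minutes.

0359.082,S / 17904.134,E

φ: 3° + 0.984700 × 60 = 3° 59.08200′
Longitude: 179° + 0.068900 × 60 = 179° 4.13400′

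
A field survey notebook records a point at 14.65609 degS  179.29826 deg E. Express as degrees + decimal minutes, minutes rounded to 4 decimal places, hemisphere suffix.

φ: 14° + 0.656090 × 60 = 14° 39.365400′
λ: 179° + 0.298260 × 60 = 179° 17.895600′

14° 39.3654′ S, 179° 17.8956′ E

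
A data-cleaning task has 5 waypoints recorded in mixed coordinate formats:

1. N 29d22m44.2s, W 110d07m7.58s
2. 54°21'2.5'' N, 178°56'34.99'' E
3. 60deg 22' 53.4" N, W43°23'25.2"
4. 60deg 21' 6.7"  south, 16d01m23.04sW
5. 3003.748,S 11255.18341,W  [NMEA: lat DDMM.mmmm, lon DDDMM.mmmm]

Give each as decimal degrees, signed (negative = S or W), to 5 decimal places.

Point 1:
  Latitude: 29° + 22/60 + 44.2/3600 = 29 + 0.366667 + 0.012278 = 29.378944
  N ⇒ keep positive
  λ: 110° + 7/60 + 7.58/3600 = 110 + 0.116667 + 0.002106 = 110.118772
  W → negative
Point 2:
  Latitude: 21′ + 2.5″ = 21.04167′; 54 + 21.04167/60 = 54.350694
  N → positive
  Longitude: 178° + 56/60 + 34.99/3600 = 178 + 0.933333 + 0.009719 = 178.943053
  E → positive
Point 3:
  Lat: 60° + 22/60 + 53.4/3600 = 60 + 0.366667 + 0.014833 = 60.381500
  N → positive
  λ: 43° + 23/60 + 25.2/3600 = 43 + 0.383333 + 0.007000 = 43.390333
  W → negative
Point 4:
  Latitude: 60° + 21/60 + 6.7/3600 = 60 + 0.350000 + 0.001861 = 60.351861
  S → negative
  Lon: 1′ + 23.04″ = 1.38400′; 16 + 1.38400/60 = 16.023067
  W → negative
Point 5:
  Latitude: degrees = first 2 digits = 30, minutes = 3.748; 30 + 3.748/60 = 30.062467
  S ⇒ negate
  λ: degrees = first 3 digits = 112, minutes = 55.18341; 112 + 55.18341/60 = 112.919724
  W ⇒ negate

1. 29.37894, -110.11877
2. 54.35069, 178.94305
3. 60.38150, -43.39033
4. -60.35186, -16.02307
5. -30.06247, -112.91972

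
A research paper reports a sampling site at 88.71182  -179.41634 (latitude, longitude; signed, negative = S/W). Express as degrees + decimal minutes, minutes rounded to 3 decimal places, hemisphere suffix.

Latitude: minutes = (88.711820 − 88) × 60 = 42.70920
Longitude is negative → W; |value| = 179.416340
λ: minutes = (179.416340 − 179) × 60 = 24.98040

88° 42.709′ N, 179° 24.980′ W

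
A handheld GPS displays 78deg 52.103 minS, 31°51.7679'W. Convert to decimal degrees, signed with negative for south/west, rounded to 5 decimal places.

φ: 52.103′ = 0.868383°; total 78.868383
hemisphere S, so the sign is −
Longitude: 31 + 51.7679/60 = 31.862798
hemisphere W, so the sign is −

-78.86838, -31.86280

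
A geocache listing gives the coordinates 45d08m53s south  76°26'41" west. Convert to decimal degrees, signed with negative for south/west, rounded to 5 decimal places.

-45.14806, -76.44472

φ: 45 + 8/60 + 53/3600 = 45.148056
S ⇒ negate
λ: 76° + 26/60 + 41/3600 = 76 + 0.433333 + 0.011389 = 76.444722
hemisphere W, so the sign is −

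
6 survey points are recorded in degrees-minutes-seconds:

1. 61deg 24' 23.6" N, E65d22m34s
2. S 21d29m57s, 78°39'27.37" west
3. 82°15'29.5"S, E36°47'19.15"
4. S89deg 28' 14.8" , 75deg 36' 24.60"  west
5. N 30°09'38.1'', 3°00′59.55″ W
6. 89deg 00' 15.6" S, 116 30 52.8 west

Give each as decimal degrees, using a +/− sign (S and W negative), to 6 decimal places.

1. 61.406556, 65.376111
2. -21.499167, -78.657603
3. -82.258194, 36.788653
4. -89.470778, -75.606833
5. 30.160583, -3.016542
6. -89.004333, -116.514667

Point 1:
  Latitude: 61 + 24/60 + 23.6/3600 = 61.4065556
  N ⇒ keep positive
  λ: 65° + 22/60 + 34/3600 = 65 + 0.366667 + 0.009444 = 65.3761111
  E ⇒ keep positive
Point 2:
  Lat: 29′ + 57″ = 29.95000′; 21 + 29.95000/60 = 21.4991667
  S ⇒ negate
  λ: 78 + 39/60 + 27.37/3600 = 78.6576028
  hemisphere W, so the sign is −
Point 3:
  Latitude: 82 + 15/60 + 29.5/3600 = 82.2581944
  hemisphere S, so the sign is −
  Lon: 36° + 47/60 + 19.15/3600 = 36 + 0.783333 + 0.005319 = 36.7886528
  E ⇒ keep positive
Point 4:
  φ: 89 + 28/60 + 14.8/3600 = 89.4707778
  hemisphere S, so the sign is −
  λ: 36′ + 24.6″ = 36.41000′; 75 + 36.41000/60 = 75.6068333
  hemisphere W, so the sign is −
Point 5:
  Latitude: 9′ + 38.1″ = 9.63500′; 30 + 9.63500/60 = 30.1605833
  N → positive
  Lon: 0′ + 59.55″ = 0.99250′; 3 + 0.99250/60 = 3.0165417
  hemisphere W, so the sign is −
Point 6:
  Latitude: 89° + 0/60 + 15.6/3600 = 89 + 0.000000 + 0.004333 = 89.0043333
  S ⇒ negate
  Lon: 116 + 30/60 + 52.8/3600 = 116.5146667
  W ⇒ negate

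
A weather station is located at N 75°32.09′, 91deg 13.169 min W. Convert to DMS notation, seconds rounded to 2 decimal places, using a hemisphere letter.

75°32′5.40″ N, 91°13′10.14″ W

Lat: 32.09000′ → 32′ and 0.09000 × 60 = 5.4000″
λ: fractional minutes 0.16900 × 60 = 10.1400″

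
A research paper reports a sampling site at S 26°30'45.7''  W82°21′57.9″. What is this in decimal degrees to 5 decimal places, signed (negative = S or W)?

-26.51269, -82.36608

Lat: 26 + 30/60 + 45.7/3600 = 26.512694
S ⇒ negate
Lon: 82° + 21/60 + 57.9/3600 = 82 + 0.350000 + 0.016083 = 82.366083
W → negative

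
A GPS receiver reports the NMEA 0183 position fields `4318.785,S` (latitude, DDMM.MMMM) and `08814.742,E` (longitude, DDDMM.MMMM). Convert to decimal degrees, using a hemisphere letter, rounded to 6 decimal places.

43.313083° S, 88.245700° E

φ: split at 2 digits → 43° and 18.785′; 43 + 18.785/60 = 43.3130833
Longitude: degrees = first 3 digits = 88, minutes = 14.742; 88 + 14.742/60 = 88.2457000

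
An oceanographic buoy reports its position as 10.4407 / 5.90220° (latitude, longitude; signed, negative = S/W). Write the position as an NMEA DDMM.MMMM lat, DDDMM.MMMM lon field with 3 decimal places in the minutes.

1026.442,N / 00554.132,E

Lat: fractional part 0.440700 → 26.44200 minutes
λ: 5° + 0.902200 × 60 = 5° 54.13200′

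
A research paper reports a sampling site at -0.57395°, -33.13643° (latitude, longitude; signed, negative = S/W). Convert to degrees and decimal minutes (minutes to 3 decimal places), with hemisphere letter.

0° 34.437′ S, 33° 8.186′ W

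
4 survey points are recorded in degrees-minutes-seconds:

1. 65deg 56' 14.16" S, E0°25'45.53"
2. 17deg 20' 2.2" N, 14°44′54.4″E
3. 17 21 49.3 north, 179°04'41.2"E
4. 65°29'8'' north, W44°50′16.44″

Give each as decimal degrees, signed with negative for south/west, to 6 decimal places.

1. -65.937267, 0.429314
2. 17.333944, 14.748444
3. 17.363694, 179.078111
4. 65.485556, -44.837900

Point 1:
  Latitude: 65 + 56/60 + 14.16/3600 = 65.9372667
  S → negative
  Longitude: 0 + 25/60 + 45.53/3600 = 0.4293139
  E → positive
Point 2:
  Latitude: 17 + 20/60 + 2.2/3600 = 17.3339444
  N ⇒ keep positive
  Lon: 44′ + 54.4″ = 44.90667′; 14 + 44.90667/60 = 14.7484444
  E ⇒ keep positive
Point 3:
  Lat: 17° + 21/60 + 49.3/3600 = 17 + 0.350000 + 0.013694 = 17.3636944
  N ⇒ keep positive
  Lon: 179 + 4/60 + 41.2/3600 = 179.0781111
  E ⇒ keep positive
Point 4:
  Latitude: 65 + 29/60 + 8/3600 = 65.4855556
  N ⇒ keep positive
  Longitude: 44 + 50/60 + 16.44/3600 = 44.8379000
  hemisphere W, so the sign is −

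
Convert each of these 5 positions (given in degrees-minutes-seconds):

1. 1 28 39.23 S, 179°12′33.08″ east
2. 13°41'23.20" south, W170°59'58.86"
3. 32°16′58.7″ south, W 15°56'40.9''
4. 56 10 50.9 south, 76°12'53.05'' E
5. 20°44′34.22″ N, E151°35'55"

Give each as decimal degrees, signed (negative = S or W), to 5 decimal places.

1. -1.47756, 179.20919
2. -13.68978, -170.99968
3. -32.28297, -15.94469
4. -56.18081, 76.21474
5. 20.74284, 151.59861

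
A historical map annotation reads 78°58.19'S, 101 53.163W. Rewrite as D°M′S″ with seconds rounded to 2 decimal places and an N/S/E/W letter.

78°58′11.40″ S, 101°53′9.78″ W

φ: 58.19000′ → 58′ and 0.19000 × 60 = 11.4000″
Longitude: 53.16300′ → 53′ and 0.16300 × 60 = 9.7800″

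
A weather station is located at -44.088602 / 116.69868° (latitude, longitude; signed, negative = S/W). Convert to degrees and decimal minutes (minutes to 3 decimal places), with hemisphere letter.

44° 5.316′ S, 116° 41.921′ E

Latitude is negative → S; |value| = 44.088602
φ: minutes = (44.088602 − 44) × 60 = 5.31612
λ: minutes = (116.698680 − 116) × 60 = 41.92080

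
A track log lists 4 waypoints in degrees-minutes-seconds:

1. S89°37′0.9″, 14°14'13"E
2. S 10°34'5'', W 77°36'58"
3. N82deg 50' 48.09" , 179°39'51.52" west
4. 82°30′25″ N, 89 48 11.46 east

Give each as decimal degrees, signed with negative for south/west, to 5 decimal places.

Point 1:
  φ: 37′ + 0.9″ = 37.01500′; 89 + 37.01500/60 = 89.616917
  hemisphere S, so the sign is −
  Longitude: 14° + 14/60 + 13/3600 = 14 + 0.233333 + 0.003611 = 14.236944
  E → positive
Point 2:
  Lat: 10 + 34/60 + 5/3600 = 10.568056
  S → negative
  Lon: 77 + 36/60 + 58/3600 = 77.616111
  W ⇒ negate
Point 3:
  Latitude: 82 + 50/60 + 48.09/3600 = 82.846692
  N ⇒ keep positive
  λ: 179 + 39/60 + 51.52/3600 = 179.664311
  hemisphere W, so the sign is −
Point 4:
  Lat: 82 + 30/60 + 25/3600 = 82.506944
  N → positive
  λ: 48′ + 11.46″ = 48.19100′; 89 + 48.19100/60 = 89.803183
  E → positive

1. -89.61692, 14.23694
2. -10.56806, -77.61611
3. 82.84669, -179.66431
4. 82.50694, 89.80318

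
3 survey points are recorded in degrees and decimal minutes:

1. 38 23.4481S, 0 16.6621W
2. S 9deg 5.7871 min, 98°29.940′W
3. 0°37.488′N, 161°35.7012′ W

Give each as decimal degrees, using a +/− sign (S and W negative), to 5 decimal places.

1. -38.39080, -0.27770
2. -9.09645, -98.49900
3. 0.62480, -161.59502

Point 1:
  Lat: 38 + 23.4481/60 = 38.390802
  S → negative
  Lon: 0 + 16.6621/60 = 0.277702
  W → negative
Point 2:
  φ: 5.7871′ = 0.096452°; total 9.096452
  hemisphere S, so the sign is −
  Longitude: 98 + 29.94/60 = 98.499000
  hemisphere W, so the sign is −
Point 3:
  Lat: 0 + 37.488/60 = 0.624800
  N ⇒ keep positive
  Longitude: 35.7012′ = 0.595020°; total 161.595020
  hemisphere W, so the sign is −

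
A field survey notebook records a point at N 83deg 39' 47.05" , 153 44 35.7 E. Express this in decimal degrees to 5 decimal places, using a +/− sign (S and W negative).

Lat: 83 + 39/60 + 47.05/3600 = 83.663069
N → positive
Longitude: 153 + 44/60 + 35.7/3600 = 153.743250
E ⇒ keep positive

83.66307, 153.74325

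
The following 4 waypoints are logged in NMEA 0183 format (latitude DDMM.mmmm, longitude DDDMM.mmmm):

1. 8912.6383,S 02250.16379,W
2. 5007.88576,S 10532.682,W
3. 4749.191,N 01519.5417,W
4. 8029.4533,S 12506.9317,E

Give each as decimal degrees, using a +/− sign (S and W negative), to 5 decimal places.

Point 1:
  Latitude: split at 2 digits → 89° and 12.6383′; 89 + 12.6383/60 = 89.210638
  S → negative
  Lon: split at 3 digits → 022° and 50.16379′; 22 + 50.16379/60 = 22.836063
  W ⇒ negate
Point 2:
  φ: degrees = first 2 digits = 50, minutes = 7.88576; 50 + 7.88576/60 = 50.131429
  hemisphere S, so the sign is −
  Longitude: split at 3 digits → 105° and 32.682′; 105 + 32.682/60 = 105.544700
  hemisphere W, so the sign is −
Point 3:
  φ: split at 2 digits → 47° and 49.191′; 47 + 49.191/60 = 47.819850
  N → positive
  λ: degrees = first 3 digits = 15, minutes = 19.5417; 15 + 19.5417/60 = 15.325695
  hemisphere W, so the sign is −
Point 4:
  Lat: split at 2 digits → 80° and 29.4533′; 80 + 29.4533/60 = 80.490888
  S → negative
  Longitude: degrees = first 3 digits = 125, minutes = 6.9317; 125 + 6.9317/60 = 125.115528
  E ⇒ keep positive

1. -89.21064, -22.83606
2. -50.13143, -105.54470
3. 47.81985, -15.32570
4. -80.49089, 125.11553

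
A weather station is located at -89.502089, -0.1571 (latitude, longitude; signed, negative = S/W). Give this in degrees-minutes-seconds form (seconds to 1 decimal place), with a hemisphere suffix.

89°30′7.5″ S, 0°09′25.6″ W

Latitude is negative → S; |value| = 89.502089
Lat: whole degrees 89; 30.12534′ → 30′ and 7.520″
Longitude is negative → W; |value| = 0.157100
Longitude: whole degrees 0; 9.42600′ → 9′ and 25.560″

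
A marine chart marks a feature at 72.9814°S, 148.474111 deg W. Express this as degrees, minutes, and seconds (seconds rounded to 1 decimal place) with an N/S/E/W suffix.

72°58′53.0″ S, 148°28′26.8″ W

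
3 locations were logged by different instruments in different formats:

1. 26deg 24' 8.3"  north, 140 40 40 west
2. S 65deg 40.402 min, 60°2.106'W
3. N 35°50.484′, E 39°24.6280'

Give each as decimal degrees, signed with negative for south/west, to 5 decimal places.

1. 26.40231, -140.67778
2. -65.67337, -60.03510
3. 35.84140, 39.41047

Point 1:
  Latitude: 26 + 24/60 + 8.3/3600 = 26.402306
  N ⇒ keep positive
  Lon: 140 + 40/60 + 40/3600 = 140.677778
  W → negative
Point 2:
  φ: 40.402′ = 0.673367°; total 65.673367
  S ⇒ negate
  λ: 60 + 2.106/60 = 60.035100
  hemisphere W, so the sign is −
Point 3:
  Lat: 50.484′ = 0.841400°; total 35.841400
  N → positive
  Lon: 39 + 24.628/60 = 39.410467
  E → positive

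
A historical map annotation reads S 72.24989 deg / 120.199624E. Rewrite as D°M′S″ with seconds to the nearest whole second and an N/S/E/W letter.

72°15′0″ S, 120°11′59″ E

Lat: 0.249890° → 14.99340′; 0.99340 × 60 = 59.60″
rounding gives 60″ → carry → 72°15′0″
Longitude: 0.199624° → 11.97744′; 0.97744 × 60 = 58.65″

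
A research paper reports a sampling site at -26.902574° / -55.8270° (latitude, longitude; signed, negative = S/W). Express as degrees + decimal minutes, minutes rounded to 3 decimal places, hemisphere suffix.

Latitude is negative → S; |value| = 26.902574
Latitude: fractional part 0.902574 → 54.15444 minutes
Longitude is negative → W; |value| = 55.827000
λ: fractional part 0.827000 → 49.62000 minutes

26° 54.154′ S, 55° 49.620′ W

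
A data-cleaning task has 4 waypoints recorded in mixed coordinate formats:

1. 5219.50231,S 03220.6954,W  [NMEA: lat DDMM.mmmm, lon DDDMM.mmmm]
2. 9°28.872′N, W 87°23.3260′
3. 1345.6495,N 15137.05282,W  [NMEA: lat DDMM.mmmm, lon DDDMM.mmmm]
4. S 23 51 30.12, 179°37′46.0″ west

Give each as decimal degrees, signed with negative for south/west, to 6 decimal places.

Point 1:
  φ: degrees = first 2 digits = 52, minutes = 19.50231; 52 + 19.50231/60 = 52.3250385
  S ⇒ negate
  Longitude: split at 3 digits → 032° and 20.6954′; 32 + 20.6954/60 = 32.3449233
  W → negative
Point 2:
  φ: 9 + 28.872/60 = 9.4812000
  N ⇒ keep positive
  Longitude: 23.326′ = 0.388767°; total 87.3887667
  hemisphere W, so the sign is −
Point 3:
  φ: degrees = first 2 digits = 13, minutes = 45.6495; 13 + 45.6495/60 = 13.7608250
  N → positive
  Longitude: degrees = first 3 digits = 151, minutes = 37.05282; 151 + 37.05282/60 = 151.6175470
  hemisphere W, so the sign is −
Point 4:
  Lat: 51′ + 30.12″ = 51.50200′; 23 + 51.50200/60 = 23.8583667
  S ⇒ negate
  Longitude: 179 + 37/60 + 46/3600 = 179.6294444
  W → negative

1. -52.325039, -32.344923
2. 9.481200, -87.388767
3. 13.760825, -151.617547
4. -23.858367, -179.629444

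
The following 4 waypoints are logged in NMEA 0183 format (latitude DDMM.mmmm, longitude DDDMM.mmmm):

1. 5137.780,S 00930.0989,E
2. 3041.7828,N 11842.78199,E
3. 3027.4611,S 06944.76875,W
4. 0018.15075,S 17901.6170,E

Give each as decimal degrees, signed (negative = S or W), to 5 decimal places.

1. -51.62967, 9.50165
2. 30.69638, 118.71303
3. -30.45769, -69.74615
4. -0.30251, 179.02695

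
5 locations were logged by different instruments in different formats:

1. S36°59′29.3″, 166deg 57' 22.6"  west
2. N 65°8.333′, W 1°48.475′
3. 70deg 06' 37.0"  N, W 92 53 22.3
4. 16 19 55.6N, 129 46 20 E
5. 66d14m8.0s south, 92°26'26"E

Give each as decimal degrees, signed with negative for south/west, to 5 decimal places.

Point 1:
  Lat: 59′ + 29.3″ = 59.48833′; 36 + 59.48833/60 = 36.991472
  S ⇒ negate
  Lon: 57′ + 22.6″ = 57.37667′; 166 + 57.37667/60 = 166.956278
  W → negative
Point 2:
  Latitude: 8.333′ = 0.138883°; total 65.138883
  N ⇒ keep positive
  λ: 1 + 48.475/60 = 1.807917
  hemisphere W, so the sign is −
Point 3:
  φ: 70 + 6/60 + 37/3600 = 70.110278
  N ⇒ keep positive
  Lon: 53′ + 22.3″ = 53.37167′; 92 + 53.37167/60 = 92.889528
  W → negative
Point 4:
  Latitude: 16° + 19/60 + 55.6/3600 = 16 + 0.316667 + 0.015444 = 16.332111
  N → positive
  λ: 129 + 46/60 + 20/3600 = 129.772222
  E → positive
Point 5:
  Latitude: 66 + 14/60 + 8/3600 = 66.235556
  S ⇒ negate
  λ: 26′ + 26″ = 26.43333′; 92 + 26.43333/60 = 92.440556
  E ⇒ keep positive

1. -36.99147, -166.95628
2. 65.13888, -1.80792
3. 70.11028, -92.88953
4. 16.33211, 129.77222
5. -66.23556, 92.44056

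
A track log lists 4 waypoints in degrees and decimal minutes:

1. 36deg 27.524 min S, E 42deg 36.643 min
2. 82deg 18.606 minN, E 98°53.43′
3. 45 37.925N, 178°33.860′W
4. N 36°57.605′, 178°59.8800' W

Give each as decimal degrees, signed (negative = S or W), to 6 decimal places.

1. -36.458733, 42.610717
2. 82.310100, 98.890500
3. 45.632083, -178.564333
4. 36.960083, -178.998000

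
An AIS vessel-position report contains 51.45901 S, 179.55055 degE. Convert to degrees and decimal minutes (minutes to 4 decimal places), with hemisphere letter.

51° 27.5406′ S, 179° 33.0330′ E

Latitude: minutes = (51.459010 − 51) × 60 = 27.540600
Longitude: minutes = (179.550550 − 179) × 60 = 33.033000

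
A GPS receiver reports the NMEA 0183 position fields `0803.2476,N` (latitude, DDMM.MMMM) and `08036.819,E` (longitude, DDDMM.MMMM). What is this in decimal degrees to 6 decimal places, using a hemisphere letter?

8.054127° N, 80.613650° E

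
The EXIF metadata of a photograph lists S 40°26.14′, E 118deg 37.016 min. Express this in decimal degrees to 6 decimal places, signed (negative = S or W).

-40.435667, 118.616933

Lat: 26.14′ = 0.435667°; total 40.4356667
S → negative
Lon: 37.016′ = 0.616933°; total 118.6169333
E → positive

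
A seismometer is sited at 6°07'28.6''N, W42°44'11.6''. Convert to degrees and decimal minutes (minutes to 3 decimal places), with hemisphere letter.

φ: 7 + 28.6/60 = 7.47667′
Lon: 44 + 11.6/60 = 44.19333′

6° 7.477′ N, 42° 44.193′ W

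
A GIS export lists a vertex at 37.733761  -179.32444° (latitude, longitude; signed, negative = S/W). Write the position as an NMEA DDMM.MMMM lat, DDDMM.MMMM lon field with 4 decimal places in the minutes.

Latitude: fractional part 0.733761 → 44.025660 minutes
Longitude is negative → W; |value| = 179.324440
Longitude: minutes = (179.324440 − 179) × 60 = 19.466400

3744.0257,N / 17919.4664,W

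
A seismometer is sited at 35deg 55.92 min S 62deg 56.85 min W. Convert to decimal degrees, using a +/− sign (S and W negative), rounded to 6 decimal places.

-35.932000, -62.947500

φ: 35 + 55.92/60 = 35.9320000
hemisphere S, so the sign is −
Longitude: 62 + 56.85/60 = 62.9475000
W ⇒ negate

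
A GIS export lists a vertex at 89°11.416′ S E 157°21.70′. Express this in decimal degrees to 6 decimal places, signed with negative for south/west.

φ: 11.416′ = 0.190267°; total 89.1902667
S → negative
λ: 157 + 21.7/60 = 157.3616667
E → positive

-89.190267, 157.361667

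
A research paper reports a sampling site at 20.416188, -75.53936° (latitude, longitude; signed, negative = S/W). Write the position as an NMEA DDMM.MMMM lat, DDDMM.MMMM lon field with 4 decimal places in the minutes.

Latitude: 20° + 0.416188 × 60 = 20° 24.971280′
Longitude is negative → W; |value| = 75.539360
Lon: 75° + 0.539360 × 60 = 75° 32.361600′

2024.9713,N / 07532.3616,W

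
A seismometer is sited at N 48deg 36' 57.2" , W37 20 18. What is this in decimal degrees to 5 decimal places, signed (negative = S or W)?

Lat: 48 + 36/60 + 57.2/3600 = 48.615889
N ⇒ keep positive
λ: 37° + 20/60 + 18/3600 = 37 + 0.333333 + 0.005000 = 37.338333
W → negative

48.61589, -37.33833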